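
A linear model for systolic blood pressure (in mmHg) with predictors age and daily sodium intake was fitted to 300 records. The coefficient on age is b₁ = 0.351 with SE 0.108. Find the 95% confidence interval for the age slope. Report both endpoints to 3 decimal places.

df = n − k − 1 = 300 − 2 − 1 = 297.
t* = t_{0.025, 297} = 1.967984.
Margin = t* × SE = 1.967984 × 0.108 = 0.21254.
CI: 0.351 ± 0.21254 → (0.138, 0.564).
With 95% confidence, each one-unit increase in age is associated with a change of between 0.138 and 0.564 mmHg in systolic blood pressure, holding the other predictors fixed.

(0.138, 0.564)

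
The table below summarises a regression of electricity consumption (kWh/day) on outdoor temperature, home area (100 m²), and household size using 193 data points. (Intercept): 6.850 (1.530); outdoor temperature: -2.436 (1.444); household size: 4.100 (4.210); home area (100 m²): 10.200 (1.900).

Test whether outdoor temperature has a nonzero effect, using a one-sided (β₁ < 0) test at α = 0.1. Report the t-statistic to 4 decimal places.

t = -1.6870

Read off: b = -2.436, SE = 1.444 for outdoor temperature.
H₀: β₁ = 0 vs H₁: β₁ < 0.
t = -2.436 / 1.444 = -1.6870.
df = n − k − 1 = 193 − 3 − 1 = 189.
One-sided p ≈ 0.0466, which is < 0.1, so reject H₀.
There is evidence that the true slope on outdoor temperature is negative, holding the other predictors fixed.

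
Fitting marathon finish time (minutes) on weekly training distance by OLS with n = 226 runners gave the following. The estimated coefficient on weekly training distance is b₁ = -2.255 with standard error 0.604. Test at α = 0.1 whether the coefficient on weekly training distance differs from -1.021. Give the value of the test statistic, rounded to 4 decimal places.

H₀: β₁ = -1.021 vs H₁: β₁ ≠ -1.021.
t = (b₁ − β₁⁰)/SE = (-2.255 − (-1.021)) / 0.604 = -2.0430.
df = n − 2 = 226 − 2 = 224.
Two-sided p ≈ 0.0422, which is < 0.1, so reject H₀.
There is evidence that the true slope on weekly training distance differs from -1.021 minutes per unit.

t = -2.0430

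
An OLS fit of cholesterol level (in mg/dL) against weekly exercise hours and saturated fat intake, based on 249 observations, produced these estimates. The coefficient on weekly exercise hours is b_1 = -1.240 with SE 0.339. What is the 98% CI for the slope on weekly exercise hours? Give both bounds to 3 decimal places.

(-2.034, -0.446)

df = n − k − 1 = 249 − 2 − 1 = 246.
t* = t_{0.01, 246} = 2.341602.
Margin = t* × SE = 2.341602 × 0.339 = 0.79380.
CI: -1.240 ± 0.79380 → (-2.034, -0.446).
With 98% confidence, each one-unit increase in weekly exercise hours is associated with a change of between -2.034 and -0.446 mg/dL in cholesterol level, holding the other predictors fixed.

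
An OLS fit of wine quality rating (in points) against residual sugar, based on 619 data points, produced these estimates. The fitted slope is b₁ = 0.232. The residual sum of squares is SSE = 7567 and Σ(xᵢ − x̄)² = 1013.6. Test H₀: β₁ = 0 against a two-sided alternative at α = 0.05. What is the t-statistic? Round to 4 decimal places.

MSE = SSE/(n − 2) = 7567/617 = 12.2642.
SE(b₁) = √(MSE/Sₓₓ) = √(12.2642/1013.6) = 0.109998.
t = 0.232 / 0.109998 = 2.1091.
df = n − 2 = 617.
Two-sided p ≈ 0.0353, which is < 0.05, so reject H₀.
There is evidence that residual sugar is associated with wine quality rating.

t = 2.1091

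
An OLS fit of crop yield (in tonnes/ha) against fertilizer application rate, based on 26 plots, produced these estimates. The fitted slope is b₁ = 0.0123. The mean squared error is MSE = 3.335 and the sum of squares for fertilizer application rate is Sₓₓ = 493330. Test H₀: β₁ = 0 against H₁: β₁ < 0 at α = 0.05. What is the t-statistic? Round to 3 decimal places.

SE(b₁) = √(MSE/Sₓₓ) = √(3.335/493330) = 0.00260003.
t = 0.0123 / 0.00260003 = 4.731.
df = n − 2 = 24.
One-sided p ≈ 1.0000, which is ≥ 0.05, so fail to reject H₀.
The data do not give significant evidence that the true slope on fertilizer application rate is negative.

t = 4.731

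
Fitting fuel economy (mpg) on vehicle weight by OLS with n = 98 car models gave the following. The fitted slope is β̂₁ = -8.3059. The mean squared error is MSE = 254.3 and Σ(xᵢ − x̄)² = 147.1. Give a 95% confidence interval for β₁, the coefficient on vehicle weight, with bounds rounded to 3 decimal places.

SE(β̂₁) = √(MSE/Sₓₓ) = √(254.3/147.1) = 1.31482.
df = n − 2 = 96.
t* = t_{0.025, 96} = 1.984984.
Margin = t* × SE = 1.984984 × 1.31482 = 2.60990.
CI: -8.3059 ± 2.60990 → (-10.916, -5.696).
With 95% confidence, each one-unit increase in vehicle weight is associated with a change of between -10.916 and -5.696 mpg in fuel economy.

(-10.916, -5.696)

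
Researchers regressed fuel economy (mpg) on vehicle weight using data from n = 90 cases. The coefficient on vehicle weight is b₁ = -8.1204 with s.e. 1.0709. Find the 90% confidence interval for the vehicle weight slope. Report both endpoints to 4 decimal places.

(-9.9006, -6.3402)

df = n − 2 = 90 − 2 = 88.
t* = t_{0.05, 88} = 1.662354.
Margin = t* × SE = 1.662354 × 1.0709 = 1.780215.
CI: -8.1204 ± 1.780215 → (-9.9006, -6.3402).
With 90% confidence, each one-unit increase in vehicle weight is associated with a change of between -9.9006 and -6.3402 mpg in fuel economy.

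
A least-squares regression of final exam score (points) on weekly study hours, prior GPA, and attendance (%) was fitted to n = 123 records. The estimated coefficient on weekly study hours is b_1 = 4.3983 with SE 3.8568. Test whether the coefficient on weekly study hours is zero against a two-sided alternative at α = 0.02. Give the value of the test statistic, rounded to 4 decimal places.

t = 1.1404

H₀: β₁ = 0 vs H₁: β₁ ≠ 0.
t = (b_1 − β₁⁰)/SE = 4.3983 / 3.8568 = 1.1404.
df = n − k − 1 = 123 − 3 − 1 = 119.
Two-sided p ≈ 0.2564, which is ≥ 0.02, so fail to reject H₀.
The data do not give significant evidence of an association between weekly study hours and final exam score, after adjusting for the other predictors.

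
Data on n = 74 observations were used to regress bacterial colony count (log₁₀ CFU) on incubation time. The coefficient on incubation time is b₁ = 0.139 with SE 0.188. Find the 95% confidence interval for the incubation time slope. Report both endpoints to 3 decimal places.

(-0.236, 0.514)

df = n − 2 = 74 − 2 = 72.
t* = t_{0.025, 72} = 1.993464.
Margin = t* × SE = 1.993464 × 0.188 = 0.37477.
CI: 0.139 ± 0.37477 → (-0.236, 0.514).
With 95% confidence, each one-unit increase in incubation time is associated with a change of between -0.236 and 0.514 log₁₀ CFU in bacterial colony count.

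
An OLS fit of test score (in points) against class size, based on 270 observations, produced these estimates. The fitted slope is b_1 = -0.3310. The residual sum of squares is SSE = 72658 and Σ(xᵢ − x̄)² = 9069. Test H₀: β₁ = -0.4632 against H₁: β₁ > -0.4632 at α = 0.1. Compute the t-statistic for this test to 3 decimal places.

t = 0.765

MSE = SSE/(n − 2) = 72658/268 = 271.112.
SE(b_1) = √(MSE/Sₓₓ) = √(271.112/9069) = 0.1729.
t = (-0.3310 − (-0.4632)) / 0.1729 = 0.765.
df = n − 2 = 268.
One-sided p ≈ 0.2226, which is ≥ 0.1, so fail to reject H₀.
The data do not give significant evidence that the true slope on class size exceeds -0.4632 points per unit.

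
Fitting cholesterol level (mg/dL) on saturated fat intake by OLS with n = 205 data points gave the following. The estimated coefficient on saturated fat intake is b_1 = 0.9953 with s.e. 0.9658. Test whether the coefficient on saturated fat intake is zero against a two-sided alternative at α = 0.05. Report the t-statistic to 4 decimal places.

t = 1.0305

H₀: β₁ = 0 vs H₁: β₁ ≠ 0.
t = (b_1 − β₁⁰)/SE = 0.9953 / 0.9658 = 1.0305.
df = n − 2 = 205 − 2 = 203.
Two-sided p ≈ 0.3040, which is ≥ 0.05, so fail to reject H₀.
The data do not give significant evidence of an association between saturated fat intake and cholesterol level.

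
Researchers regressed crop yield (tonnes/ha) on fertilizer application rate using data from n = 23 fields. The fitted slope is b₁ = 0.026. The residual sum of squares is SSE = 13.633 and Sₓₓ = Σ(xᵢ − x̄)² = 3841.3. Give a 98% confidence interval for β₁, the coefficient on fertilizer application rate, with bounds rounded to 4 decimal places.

MSE = SSE/(n − 2) = 13.633/21 = 0.64919.
SE(b₁) = √(MSE/Sₓₓ) = √(0.64919/3841.3) = 0.0130001.
df = n − 2 = 21.
t* = t_{0.01, 21} = 2.517648.
Margin = t* × SE = 2.517648 × 0.0130001 = 0.032730.
CI: 0.026 ± 0.032730 → (-0.0067, 0.0587).
With 98% confidence, each one-unit increase in fertilizer application rate is associated with a change of between -0.0067 and 0.0587 tonnes/ha in crop yield.

(-0.0067, 0.0587)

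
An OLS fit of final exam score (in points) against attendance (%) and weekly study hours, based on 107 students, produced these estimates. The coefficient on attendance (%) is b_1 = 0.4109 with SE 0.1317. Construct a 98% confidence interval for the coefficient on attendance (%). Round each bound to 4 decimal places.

(0.0997, 0.7221)

df = n − k − 1 = 107 − 2 − 1 = 104.
t* = t_{0.01, 104} = 2.362739.
Margin = t* × SE = 2.362739 × 0.1317 = 0.311173.
CI: 0.4109 ± 0.311173 → (0.0997, 0.7221).
With 98% confidence, each one-unit increase in attendance (%) is associated with a change of between 0.0997 and 0.7221 points in final exam score, holding the other predictors fixed.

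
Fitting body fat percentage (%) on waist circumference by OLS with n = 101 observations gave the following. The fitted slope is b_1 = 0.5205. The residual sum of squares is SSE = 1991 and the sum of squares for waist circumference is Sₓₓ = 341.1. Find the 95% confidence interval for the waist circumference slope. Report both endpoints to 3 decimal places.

MSE = SSE/(n − 2) = 1991/99 = 20.1111.
SE(b_1) = √(MSE/Sₓₓ) = √(20.1111/341.1) = 0.242816.
df = n − 2 = 99.
t* = t_{0.025, 99} = 1.984217.
Margin = t* × SE = 1.984217 × 0.242816 = 0.48180.
CI: 0.5205 ± 0.48180 → (0.039, 1.002).
With 95% confidence, each one-unit increase in waist circumference is associated with a change of between 0.039 and 1.002 % in body fat percentage.

(0.039, 1.002)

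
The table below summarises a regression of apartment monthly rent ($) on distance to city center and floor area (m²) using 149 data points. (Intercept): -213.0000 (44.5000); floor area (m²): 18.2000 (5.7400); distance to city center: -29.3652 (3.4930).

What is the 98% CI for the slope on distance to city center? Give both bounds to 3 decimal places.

(-37.581, -21.149)

Read off: b = -29.3652, SE = 3.4930 for distance to city center.
df = n − k − 1 = 149 − 2 − 1 = 146.
t* = t_{0.01, 146} = 2.35216.
Margin = t* × SE = 2.35216 × 3.4930 = 8.21609.
CI: -29.3652 ± 8.21609 → (-37.581, -21.149).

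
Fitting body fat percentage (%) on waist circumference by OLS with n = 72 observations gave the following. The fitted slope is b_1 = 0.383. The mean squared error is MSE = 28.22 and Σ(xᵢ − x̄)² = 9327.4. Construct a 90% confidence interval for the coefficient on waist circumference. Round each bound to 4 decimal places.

SE(b_1) = √(MSE/Sₓₓ) = √(28.22/9327.4) = 0.0550045.
df = n − 2 = 70.
t* = t_{0.05, 70} = 1.666914.
Margin = t* × SE = 1.666914 × 0.0550045 = 0.091688.
CI: 0.383 ± 0.091688 → (0.2913, 0.4747).
With 90% confidence, each one-unit increase in waist circumference is associated with a change of between 0.2913 and 0.4747 % in body fat percentage.

(0.2913, 0.4747)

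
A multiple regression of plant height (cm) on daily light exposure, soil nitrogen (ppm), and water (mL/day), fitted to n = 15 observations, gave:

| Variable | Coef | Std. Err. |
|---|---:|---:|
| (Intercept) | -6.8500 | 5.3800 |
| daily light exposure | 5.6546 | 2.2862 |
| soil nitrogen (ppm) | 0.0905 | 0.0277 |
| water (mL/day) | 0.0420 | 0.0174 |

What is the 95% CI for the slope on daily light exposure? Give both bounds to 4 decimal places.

Read off: b = 5.6546, SE = 2.2862 for daily light exposure.
df = n − k − 1 = 15 − 3 − 1 = 11.
t* = t_{0.025, 11} = 2.200985.
Margin = t* × SE = 2.200985 × 2.2862 = 5.031892.
CI: 5.6546 ± 5.031892 → (0.6227, 10.6865).

(0.6227, 10.6865)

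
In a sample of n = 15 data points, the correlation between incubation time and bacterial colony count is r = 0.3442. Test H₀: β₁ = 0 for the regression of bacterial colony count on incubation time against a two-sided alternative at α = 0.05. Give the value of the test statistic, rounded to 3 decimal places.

t = 1.322

t = r·√(n − 2)/√(1 − r²) = 0.3442·√13/√0.881526 = 1.322.
df = n − 2 = 13.
Two-sided p ≈ 0.2090, which is ≥ 0.05, so fail to reject H₀.
The data do not give significant evidence of a linear association between incubation time and bacterial colony count.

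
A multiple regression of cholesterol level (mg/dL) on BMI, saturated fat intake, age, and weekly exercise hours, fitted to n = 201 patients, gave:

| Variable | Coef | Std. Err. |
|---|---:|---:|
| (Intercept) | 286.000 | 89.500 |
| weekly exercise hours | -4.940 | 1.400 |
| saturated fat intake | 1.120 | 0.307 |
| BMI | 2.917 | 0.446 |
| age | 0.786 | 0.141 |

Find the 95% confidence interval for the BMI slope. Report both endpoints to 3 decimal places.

Read off: b = 2.917, SE = 0.446 for BMI.
df = n − k − 1 = 201 − 4 − 1 = 196.
t* = t_{0.025, 196} = 1.972141.
Margin = t* × SE = 1.972141 × 0.446 = 0.87957.
CI: 2.917 ± 0.87957 → (2.037, 3.797).

(2.037, 3.797)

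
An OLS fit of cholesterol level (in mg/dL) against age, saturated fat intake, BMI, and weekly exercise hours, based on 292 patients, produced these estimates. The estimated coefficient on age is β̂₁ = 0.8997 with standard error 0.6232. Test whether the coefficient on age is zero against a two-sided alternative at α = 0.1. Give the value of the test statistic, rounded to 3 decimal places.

H₀: β₁ = 0 vs H₁: β₁ ≠ 0.
t = (β̂₁ − β₁⁰)/SE = 0.8997 / 0.6232 = 1.444.
df = n − k − 1 = 292 − 4 − 1 = 287.
Two-sided p ≈ 0.1499, which is ≥ 0.1, so fail to reject H₀.
The data do not give significant evidence of an association between age and cholesterol level, after adjusting for the other predictors.

t = 1.444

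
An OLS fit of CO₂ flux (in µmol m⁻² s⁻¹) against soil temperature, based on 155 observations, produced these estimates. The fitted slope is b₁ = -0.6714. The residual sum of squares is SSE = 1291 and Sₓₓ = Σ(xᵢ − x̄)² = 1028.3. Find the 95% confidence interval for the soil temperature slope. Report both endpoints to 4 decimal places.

MSE = SSE/(n − 2) = 1291/153 = 8.43791.
SE(b₁) = √(MSE/Sₓₓ) = √(8.43791/1028.3) = 0.0905853.
df = n − 2 = 153.
t* = t_{0.025, 153} = 1.97559.
Margin = t* × SE = 1.97559 × 0.0905853 = 0.178959.
CI: -0.6714 ± 0.178959 → (-0.8504, -0.4924).
With 95% confidence, each one-unit increase in soil temperature is associated with a change of between -0.8504 and -0.4924 µmol m⁻² s⁻¹ in CO₂ flux.

(-0.8504, -0.4924)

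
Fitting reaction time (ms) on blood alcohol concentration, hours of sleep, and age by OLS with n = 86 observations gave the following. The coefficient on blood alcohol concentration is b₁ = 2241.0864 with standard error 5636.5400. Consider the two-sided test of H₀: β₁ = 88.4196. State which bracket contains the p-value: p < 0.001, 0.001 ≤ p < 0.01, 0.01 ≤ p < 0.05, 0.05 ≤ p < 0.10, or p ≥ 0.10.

p ≥ 0.10

t = (2241.0864 − 88.4196) / 5636.5400 = 0.382.
df = n − k − 1 = 86 − 3 − 1 = 82.
Two-sided p = 2·P(T_{82} > |t|) ≈ 0.7035.
So p ≥ 0.10.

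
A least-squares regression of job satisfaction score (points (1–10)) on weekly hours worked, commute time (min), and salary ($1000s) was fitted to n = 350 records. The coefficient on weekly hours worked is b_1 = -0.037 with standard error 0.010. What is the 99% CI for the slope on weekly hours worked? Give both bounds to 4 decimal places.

df = n − k − 1 = 350 − 3 − 1 = 346.
t* = t_{0.005, 346} = 2.590113.
Margin = t* × SE = 2.590113 × 0.010 = 0.025901.
CI: -0.037 ± 0.025901 → (-0.0629, -0.0111).
With 99% confidence, each one-unit increase in weekly hours worked is associated with a change of between -0.0629 and -0.0111 points (1–10) in job satisfaction score, holding the other predictors fixed.

(-0.0629, -0.0111)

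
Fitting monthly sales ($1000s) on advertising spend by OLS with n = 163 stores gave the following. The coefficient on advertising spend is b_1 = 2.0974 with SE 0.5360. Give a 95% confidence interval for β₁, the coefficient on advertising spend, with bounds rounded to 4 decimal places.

(1.0389, 3.1559)

df = n − 2 = 163 − 2 = 161.
t* = t_{0.025, 161} = 1.974808.
Margin = t* × SE = 1.974808 × 0.5360 = 1.058497.
CI: 2.0974 ± 1.058497 → (1.0389, 3.1559).
With 95% confidence, each one-unit increase in advertising spend is associated with a change of between 1.0389 and 3.1559 $1000s in monthly sales.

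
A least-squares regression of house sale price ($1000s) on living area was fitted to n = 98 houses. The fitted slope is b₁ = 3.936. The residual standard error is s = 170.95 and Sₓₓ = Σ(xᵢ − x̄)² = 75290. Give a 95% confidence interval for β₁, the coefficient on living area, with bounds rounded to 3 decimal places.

SE(b₁) = s/√Sₓₓ = 170.95/√75290 = 0.623018.
df = n − 2 = 96.
t* = t_{0.025, 96} = 1.984984.
Margin = t* × SE = 1.984984 × 0.623018 = 1.23668.
CI: 3.936 ± 1.23668 → (2.699, 5.173).
With 95% confidence, each one-unit increase in living area is associated with a change of between 2.699 and 5.173 $1000s in house sale price.

(2.699, 5.173)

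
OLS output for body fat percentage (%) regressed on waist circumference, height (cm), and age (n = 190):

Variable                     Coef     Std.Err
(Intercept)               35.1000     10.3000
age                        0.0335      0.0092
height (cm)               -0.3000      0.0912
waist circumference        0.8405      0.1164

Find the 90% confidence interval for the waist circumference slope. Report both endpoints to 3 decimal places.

Read off: b = 0.8405, SE = 0.1164 for waist circumference.
df = n − k − 1 = 190 − 3 − 1 = 186.
t* = t_{0.05, 186} = 1.653087.
Margin = t* × SE = 1.653087 × 0.1164 = 0.19242.
CI: 0.8405 ± 0.19242 → (0.648, 1.033).

(0.648, 1.033)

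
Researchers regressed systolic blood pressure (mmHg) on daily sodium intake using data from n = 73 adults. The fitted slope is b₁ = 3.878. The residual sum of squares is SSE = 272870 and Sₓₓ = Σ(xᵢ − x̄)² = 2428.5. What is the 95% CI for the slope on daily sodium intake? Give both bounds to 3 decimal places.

(1.370, 6.386)

MSE = SSE/(n − 2) = 272870/71 = 3843.24.
SE(b₁) = √(MSE/Sₓₓ) = √(3843.24/2428.5) = 1.258.
df = n − 2 = 71.
t* = t_{0.025, 71} = 1.993943.
Margin = t* × SE = 1.993943 × 1.258 = 2.50838.
CI: 3.878 ± 2.50838 → (1.370, 6.386).
With 95% confidence, each one-unit increase in daily sodium intake is associated with a change of between 1.370 and 6.386 mmHg in systolic blood pressure.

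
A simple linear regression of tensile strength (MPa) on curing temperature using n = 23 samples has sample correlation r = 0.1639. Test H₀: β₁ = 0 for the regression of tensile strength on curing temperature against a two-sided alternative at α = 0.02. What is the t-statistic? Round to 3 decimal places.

t = 0.761

t = r·√(n − 2)/√(1 − r²) = 0.1639·√21/√0.973137 = 0.761.
df = n − 2 = 21.
Two-sided p ≈ 0.4549, which is ≥ 0.02, so fail to reject H₀.
The data do not give significant evidence of a linear association between curing temperature and tensile strength.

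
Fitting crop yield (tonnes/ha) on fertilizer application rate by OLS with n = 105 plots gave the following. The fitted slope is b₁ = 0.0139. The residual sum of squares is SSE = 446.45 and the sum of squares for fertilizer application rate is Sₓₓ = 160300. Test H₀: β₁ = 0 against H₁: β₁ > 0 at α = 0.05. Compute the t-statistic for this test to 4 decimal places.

t = 2.6731

MSE = SSE/(n − 2) = 446.45/103 = 4.33447.
SE(b₁) = √(MSE/Sₓₓ) = √(4.33447/160300) = 0.00519997.
t = 0.0139 / 0.00519997 = 2.6731.
df = n − 2 = 103.
One-sided p ≈ 0.0044, which is < 0.05, so reject H₀.
There is evidence that the true slope on fertilizer application rate is positive.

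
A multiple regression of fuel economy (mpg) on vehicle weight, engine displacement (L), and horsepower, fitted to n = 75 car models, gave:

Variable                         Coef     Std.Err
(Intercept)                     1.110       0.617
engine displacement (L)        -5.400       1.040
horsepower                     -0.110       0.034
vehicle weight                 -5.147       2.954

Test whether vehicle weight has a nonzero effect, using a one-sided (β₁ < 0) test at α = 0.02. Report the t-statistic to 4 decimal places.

Read off: b = -5.147, SE = 2.954 for vehicle weight.
H₀: β₁ = 0 vs H₁: β₁ < 0.
t = -5.147 / 2.954 = -1.7424.
df = n − k − 1 = 75 − 3 − 1 = 71.
One-sided p ≈ 0.0429, which is ≥ 0.02, so fail to reject H₀.
The data do not give significant evidence that the true slope on vehicle weight is negative, holding the other predictors fixed.

t = -1.7424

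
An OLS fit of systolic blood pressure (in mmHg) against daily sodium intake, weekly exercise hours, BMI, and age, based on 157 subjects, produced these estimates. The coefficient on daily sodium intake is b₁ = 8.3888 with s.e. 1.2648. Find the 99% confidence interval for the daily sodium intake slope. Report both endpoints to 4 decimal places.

df = n − k − 1 = 157 − 4 − 1 = 152.
t* = t_{0.005, 152} = 2.608561.
Margin = t* × SE = 2.608561 × 1.2648 = 3.299308.
CI: 8.3888 ± 3.299308 → (5.0895, 11.6881).
With 99% confidence, each one-unit increase in daily sodium intake is associated with a change of between 5.0895 and 11.6881 mmHg in systolic blood pressure, holding the other predictors fixed.

(5.0895, 11.6881)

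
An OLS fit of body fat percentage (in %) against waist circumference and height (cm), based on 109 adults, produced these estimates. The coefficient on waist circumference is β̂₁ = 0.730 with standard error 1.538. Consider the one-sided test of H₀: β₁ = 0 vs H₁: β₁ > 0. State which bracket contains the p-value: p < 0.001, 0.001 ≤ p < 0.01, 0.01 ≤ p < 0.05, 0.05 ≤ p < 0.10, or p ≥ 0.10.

p ≥ 0.10

t = 0.730 / 1.538 = 0.475.
df = n − k − 1 = 109 − 2 − 1 = 106.
One-sided p = P(T_{106} > t) ≈ 0.3180.
So p ≥ 0.10.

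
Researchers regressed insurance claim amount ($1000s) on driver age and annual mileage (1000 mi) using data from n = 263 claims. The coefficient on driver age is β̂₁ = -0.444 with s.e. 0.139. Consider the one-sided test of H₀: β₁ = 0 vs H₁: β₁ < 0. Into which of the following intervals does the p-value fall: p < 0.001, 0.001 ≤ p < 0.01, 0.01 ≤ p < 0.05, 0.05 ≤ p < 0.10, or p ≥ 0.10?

t = -0.444 / 0.139 = -3.194.
df = n − k − 1 = 263 − 2 − 1 = 260.
One-sided p = P(T_{260} < t) ≈ 0.0008.
So p < 0.001.

p < 0.001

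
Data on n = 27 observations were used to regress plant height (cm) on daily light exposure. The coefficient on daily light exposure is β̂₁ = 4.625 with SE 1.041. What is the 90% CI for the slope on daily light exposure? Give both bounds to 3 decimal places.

(2.847, 6.403)

df = n − 2 = 27 − 2 = 25.
t* = t_{0.05, 25} = 1.708141.
Margin = t* × SE = 1.708141 × 1.041 = 1.77817.
CI: 4.625 ± 1.77817 → (2.847, 6.403).
With 90% confidence, each one-unit increase in daily light exposure is associated with a change of between 2.847 and 6.403 cm in plant height.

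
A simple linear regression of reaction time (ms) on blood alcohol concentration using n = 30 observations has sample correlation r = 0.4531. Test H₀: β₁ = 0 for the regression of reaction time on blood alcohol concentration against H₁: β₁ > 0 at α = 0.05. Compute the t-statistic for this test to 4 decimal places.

t = 2.6895

t = r·√(n − 2)/√(1 − r²) = 0.4531·√28/√0.7947 = 2.6895.
df = n − 2 = 28.
One-sided p ≈ 0.0060, which is < 0.05, so reject H₀.
There is evidence of a linear association between blood alcohol concentration and reaction time.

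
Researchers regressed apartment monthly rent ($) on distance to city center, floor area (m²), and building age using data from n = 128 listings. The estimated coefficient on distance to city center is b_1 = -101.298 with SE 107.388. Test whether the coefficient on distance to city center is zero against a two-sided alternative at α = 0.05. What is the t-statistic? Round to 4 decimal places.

t = -0.9433

H₀: β₁ = 0 vs H₁: β₁ ≠ 0.
t = (b_1 − β₁⁰)/SE = -101.298 / 107.388 = -0.9433.
df = n − k − 1 = 128 − 3 − 1 = 124.
Two-sided p ≈ 0.3474, which is ≥ 0.05, so fail to reject H₀.
The data do not give significant evidence of an association between distance to city center and apartment monthly rent, after adjusting for the other predictors.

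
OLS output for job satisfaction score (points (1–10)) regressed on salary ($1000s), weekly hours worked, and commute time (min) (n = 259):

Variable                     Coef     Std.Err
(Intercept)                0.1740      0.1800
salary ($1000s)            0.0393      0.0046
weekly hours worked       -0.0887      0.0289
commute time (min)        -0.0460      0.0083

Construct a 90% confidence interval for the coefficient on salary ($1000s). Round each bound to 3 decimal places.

Read off: b = 0.0393, SE = 0.0046 for salary ($1000s).
df = n − k − 1 = 259 − 3 − 1 = 255.
t* = t_{0.05, 255} = 1.650851.
Margin = t* × SE = 1.650851 × 0.0046 = 0.00759.
CI: 0.0393 ± 0.00759 → (0.032, 0.047).

(0.032, 0.047)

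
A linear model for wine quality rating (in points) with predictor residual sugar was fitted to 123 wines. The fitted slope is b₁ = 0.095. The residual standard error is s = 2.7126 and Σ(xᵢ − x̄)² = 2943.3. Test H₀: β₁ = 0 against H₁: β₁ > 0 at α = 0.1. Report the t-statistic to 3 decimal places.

SE(b₁) = s/√Sₓₓ = 2.7126/√2943.3 = 0.0499998.
t = 0.095 / 0.0499998 = 1.900.
df = n − 2 = 121.
One-sided p ≈ 0.0299, which is < 0.1, so reject H₀.
There is evidence that the true slope on residual sugar is positive.

t = 1.900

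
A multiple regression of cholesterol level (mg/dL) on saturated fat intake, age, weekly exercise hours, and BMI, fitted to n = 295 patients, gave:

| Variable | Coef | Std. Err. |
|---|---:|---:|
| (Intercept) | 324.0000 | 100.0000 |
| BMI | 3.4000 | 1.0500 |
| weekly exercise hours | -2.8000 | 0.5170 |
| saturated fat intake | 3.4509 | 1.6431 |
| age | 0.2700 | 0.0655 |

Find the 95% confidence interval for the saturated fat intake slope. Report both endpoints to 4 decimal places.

(0.2170, 6.6848)

Read off: b = 3.4509, SE = 1.6431 for saturated fat intake.
df = n − k − 1 = 295 − 4 − 1 = 290.
t* = t_{0.025, 290} = 1.968178.
Margin = t* × SE = 1.968178 × 1.6431 = 3.233913.
CI: 3.4509 ± 3.233913 → (0.2170, 6.6848).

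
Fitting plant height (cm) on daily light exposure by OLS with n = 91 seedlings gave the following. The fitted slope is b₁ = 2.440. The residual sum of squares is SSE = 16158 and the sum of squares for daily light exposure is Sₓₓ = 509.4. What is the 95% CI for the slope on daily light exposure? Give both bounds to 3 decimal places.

MSE = SSE/(n − 2) = 16158/89 = 181.551.
SE(b₁) = √(MSE/Sₓₓ) = √(181.551/509.4) = 0.596993.
df = n − 2 = 89.
t* = t_{0.025, 89} = 1.986979.
Margin = t* × SE = 1.986979 × 0.596993 = 1.18621.
CI: 2.440 ± 1.18621 → (1.254, 3.626).
With 95% confidence, each one-unit increase in daily light exposure is associated with a change of between 1.254 and 3.626 cm in plant height.

(1.254, 3.626)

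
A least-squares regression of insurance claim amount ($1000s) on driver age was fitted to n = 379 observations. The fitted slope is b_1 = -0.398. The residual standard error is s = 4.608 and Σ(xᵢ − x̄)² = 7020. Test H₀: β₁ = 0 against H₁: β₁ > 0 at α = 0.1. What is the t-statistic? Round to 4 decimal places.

t = -7.2367

SE(b_1) = s/√Sₓₓ = 4.608/√7020 = 0.0549976.
t = -0.398 / 0.0549976 = -7.2367.
df = n − 2 = 377.
One-sided p ≈ 1.0000, which is ≥ 0.1, so fail to reject H₀.
The data do not give significant evidence that the true slope on driver age is positive.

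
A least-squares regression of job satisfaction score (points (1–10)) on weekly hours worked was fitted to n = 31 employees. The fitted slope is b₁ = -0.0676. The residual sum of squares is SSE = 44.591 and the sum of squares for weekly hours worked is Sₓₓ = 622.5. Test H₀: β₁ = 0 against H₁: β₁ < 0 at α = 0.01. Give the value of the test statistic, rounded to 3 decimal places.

MSE = SSE/(n − 2) = 44.591/29 = 1.53762.
SE(b₁) = √(MSE/Sₓₓ) = √(1.53762/622.5) = 0.0496998.
t = -0.0676 / 0.0496998 = -1.360.
df = n − 2 = 29.
One-sided p ≈ 0.0921, which is ≥ 0.01, so fail to reject H₀.
The data do not give significant evidence that the true slope on weekly hours worked is negative.

t = -1.360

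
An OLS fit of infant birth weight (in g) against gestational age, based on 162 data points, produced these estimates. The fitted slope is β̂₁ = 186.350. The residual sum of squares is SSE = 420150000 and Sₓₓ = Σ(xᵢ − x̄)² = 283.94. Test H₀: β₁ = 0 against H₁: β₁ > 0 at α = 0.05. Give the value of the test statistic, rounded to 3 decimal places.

MSE = SSE/(n − 2) = 420150000/160 = 2.62594e+06.
SE(β̂₁) = √(MSE/Sₓₓ) = √(2.62594e+06/283.94) = 96.1676.
t = 186.350 / 96.1676 = 1.938.
df = n − 2 = 160.
One-sided p ≈ 0.0272, which is < 0.05, so reject H₀.
There is evidence that the true slope on gestational age is positive.

t = 1.938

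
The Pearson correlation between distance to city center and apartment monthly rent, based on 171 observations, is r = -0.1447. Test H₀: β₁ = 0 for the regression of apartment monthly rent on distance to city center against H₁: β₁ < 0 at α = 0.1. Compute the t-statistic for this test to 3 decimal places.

t = r·√(n − 2)/√(1 − r²) = -0.1447·√169/√0.979062 = -1.901.
df = n − 2 = 169.
One-sided p ≈ 0.0295, which is < 0.1, so reject H₀.
There is evidence of a linear association between distance to city center and apartment monthly rent.

t = -1.901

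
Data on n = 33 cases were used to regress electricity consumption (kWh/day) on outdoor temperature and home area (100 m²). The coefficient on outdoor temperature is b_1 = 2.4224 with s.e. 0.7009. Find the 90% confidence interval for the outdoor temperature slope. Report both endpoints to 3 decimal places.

(1.233, 3.612)

df = n − k − 1 = 33 − 2 − 1 = 30.
t* = t_{0.05, 30} = 1.697261.
Margin = t* × SE = 1.697261 × 0.7009 = 1.18961.
CI: 2.4224 ± 1.18961 → (1.233, 3.612).
With 90% confidence, each one-unit increase in outdoor temperature is associated with a change of between 1.233 and 3.612 kWh/day in electricity consumption, holding the other predictors fixed.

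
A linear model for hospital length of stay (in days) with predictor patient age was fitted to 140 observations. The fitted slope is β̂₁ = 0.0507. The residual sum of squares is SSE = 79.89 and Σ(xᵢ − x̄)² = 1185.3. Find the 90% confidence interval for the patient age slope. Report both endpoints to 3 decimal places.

(0.014, 0.087)

MSE = SSE/(n − 2) = 79.89/138 = 0.578913.
SE(β̂₁) = √(MSE/Sₓₓ) = √(0.578913/1185.3) = 0.0221.
df = n − 2 = 138.
t* = t_{0.05, 138} = 1.65597.
Margin = t* × SE = 1.65597 × 0.0221 = 0.03660.
CI: 0.0507 ± 0.03660 → (0.014, 0.087).
With 90% confidence, each one-unit increase in patient age is associated with a change of between 0.014 and 0.087 days in hospital length of stay.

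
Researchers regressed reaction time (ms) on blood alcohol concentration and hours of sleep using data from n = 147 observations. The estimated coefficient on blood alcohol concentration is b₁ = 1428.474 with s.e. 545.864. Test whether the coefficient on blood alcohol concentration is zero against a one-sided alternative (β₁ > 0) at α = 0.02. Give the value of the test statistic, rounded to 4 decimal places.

H₀: β₁ = 0 vs H₁: β₁ > 0.
t = (b₁ − β₁⁰)/SE = 1428.474 / 545.864 = 2.6169.
df = n − k − 1 = 147 − 2 − 1 = 144.
One-sided p ≈ 0.0049, which is < 0.02, so reject H₀.
There is evidence that the true slope on blood alcohol concentration is positive, holding the other predictors fixed.

t = 2.6169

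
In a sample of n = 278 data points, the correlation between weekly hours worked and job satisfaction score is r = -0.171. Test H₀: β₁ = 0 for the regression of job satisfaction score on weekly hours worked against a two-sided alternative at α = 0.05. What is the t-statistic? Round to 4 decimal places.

t = -2.8833

t = r·√(n − 2)/√(1 − r²) = -0.171·√276/√0.970759 = -2.8833.
df = n − 2 = 276.
Two-sided p ≈ 0.0042, which is < 0.05, so reject H₀.
There is evidence of a linear association between weekly hours worked and job satisfaction score.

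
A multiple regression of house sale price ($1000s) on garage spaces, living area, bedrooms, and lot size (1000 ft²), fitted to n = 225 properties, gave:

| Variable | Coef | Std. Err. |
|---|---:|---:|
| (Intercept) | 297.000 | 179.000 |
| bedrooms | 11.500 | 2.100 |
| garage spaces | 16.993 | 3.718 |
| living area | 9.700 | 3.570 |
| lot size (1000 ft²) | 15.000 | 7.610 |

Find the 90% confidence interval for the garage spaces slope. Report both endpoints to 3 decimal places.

(10.852, 23.134)

Read off: b = 16.993, SE = 3.718 for garage spaces.
df = n − k − 1 = 225 − 4 − 1 = 220.
t* = t_{0.05, 220} = 1.651809.
Margin = t* × SE = 1.651809 × 3.718 = 6.14143.
CI: 16.993 ± 6.14143 → (10.852, 23.134).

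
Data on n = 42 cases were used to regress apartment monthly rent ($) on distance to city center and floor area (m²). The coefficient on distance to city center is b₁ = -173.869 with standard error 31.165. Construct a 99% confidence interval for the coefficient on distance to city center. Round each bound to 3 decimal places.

df = n − k − 1 = 42 − 2 − 1 = 39.
t* = t_{0.005, 39} = 2.707913.
Margin = t* × SE = 2.707913 × 31.165 = 84.39211.
CI: -173.869 ± 84.39211 → (-258.261, -89.477).
With 99% confidence, each one-unit increase in distance to city center is associated with a change of between -258.261 and -89.477 $ in apartment monthly rent, holding the other predictors fixed.

(-258.261, -89.477)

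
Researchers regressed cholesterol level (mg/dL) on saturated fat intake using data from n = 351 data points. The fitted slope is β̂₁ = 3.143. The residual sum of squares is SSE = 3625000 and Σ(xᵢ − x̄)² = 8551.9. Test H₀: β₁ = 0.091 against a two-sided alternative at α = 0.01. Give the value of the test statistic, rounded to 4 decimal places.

t = 2.7693

MSE = SSE/(n − 2) = 3625000/349 = 10386.8.
SE(β̂₁) = √(MSE/Sₓₓ) = √(10386.8/8551.9) = 1.10207.
t = (3.143 − 0.091) / 1.10207 = 2.7693.
df = n − 2 = 349.
Two-sided p ≈ 0.0059, which is < 0.01, so reject H₀.
There is evidence that the true slope on saturated fat intake differs from 0.091 mg/dL per unit.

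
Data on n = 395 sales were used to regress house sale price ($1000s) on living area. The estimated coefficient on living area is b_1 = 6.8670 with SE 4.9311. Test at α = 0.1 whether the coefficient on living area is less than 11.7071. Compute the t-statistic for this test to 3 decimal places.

H₀: β₁ = 11.7071 vs H₁: β₁ < 11.7071.
t = (b_1 − β₁⁰)/SE = (6.8670 − 11.7071) / 4.9311 = -0.982.
df = n − 2 = 395 − 2 = 393.
One-sided p ≈ 0.1635, which is ≥ 0.1, so fail to reject H₀.
The data do not give significant evidence that the true slope on living area is below 11.7071 $1000s per unit.

t = -0.982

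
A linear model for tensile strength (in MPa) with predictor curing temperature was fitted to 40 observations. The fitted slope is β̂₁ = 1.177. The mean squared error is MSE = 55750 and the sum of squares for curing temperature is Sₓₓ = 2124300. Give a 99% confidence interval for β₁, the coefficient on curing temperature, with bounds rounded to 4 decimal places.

(0.7377, 1.6163)

SE(β̂₁) = √(MSE/Sₓₓ) = √(55750/2124300) = 0.162.
df = n − 2 = 38.
t* = t_{0.005, 38} = 2.711558.
Margin = t* × SE = 2.711558 × 0.162 = 0.439272.
CI: 1.177 ± 0.439272 → (0.7377, 1.6163).
With 99% confidence, each one-unit increase in curing temperature is associated with a change of between 0.7377 and 1.6163 MPa in tensile strength.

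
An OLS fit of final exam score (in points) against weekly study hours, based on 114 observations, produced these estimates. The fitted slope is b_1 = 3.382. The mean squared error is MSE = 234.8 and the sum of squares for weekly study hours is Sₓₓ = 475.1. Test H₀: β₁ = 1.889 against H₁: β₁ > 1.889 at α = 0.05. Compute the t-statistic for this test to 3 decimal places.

t = 2.124

SE(b_1) = √(MSE/Sₓₓ) = √(234.8/475.1) = 0.703002.
t = (3.382 − 1.889) / 0.703002 = 2.124.
df = n − 2 = 112.
One-sided p ≈ 0.0179, which is < 0.05, so reject H₀.
There is evidence that the true slope on weekly study hours exceeds 1.889 points per unit.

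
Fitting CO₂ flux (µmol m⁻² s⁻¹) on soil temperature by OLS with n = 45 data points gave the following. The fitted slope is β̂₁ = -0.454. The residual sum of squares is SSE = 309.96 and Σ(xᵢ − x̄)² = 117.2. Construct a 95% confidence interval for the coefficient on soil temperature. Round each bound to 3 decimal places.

MSE = SSE/(n − 2) = 309.96/43 = 7.20837.
SE(β̂₁) = √(MSE/Sₓₓ) = √(7.20837/117.2) = 0.248002.
df = n − 2 = 43.
t* = t_{0.025, 43} = 2.016692.
Margin = t* × SE = 2.016692 × 0.248002 = 0.50014.
CI: -0.454 ± 0.50014 → (-0.954, 0.046).
With 95% confidence, each one-unit increase in soil temperature is associated with a change of between -0.954 and 0.046 µmol m⁻² s⁻¹ in CO₂ flux.

(-0.954, 0.046)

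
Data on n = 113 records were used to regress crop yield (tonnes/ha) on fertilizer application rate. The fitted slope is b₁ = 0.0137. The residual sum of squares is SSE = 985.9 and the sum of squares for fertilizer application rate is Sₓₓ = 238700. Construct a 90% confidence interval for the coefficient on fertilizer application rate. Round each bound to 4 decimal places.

(0.0036, 0.0238)

MSE = SSE/(n − 2) = 985.9/111 = 8.88198.
SE(b₁) = √(MSE/Sₓₓ) = √(8.88198/238700) = 0.00609998.
df = n − 2 = 111.
t* = t_{0.05, 111} = 1.658697.
Margin = t* × SE = 1.658697 × 0.00609998 = 0.010118.
CI: 0.0137 ± 0.010118 → (0.0036, 0.0238).
With 90% confidence, each one-unit increase in fertilizer application rate is associated with a change of between 0.0036 and 0.0238 tonnes/ha in crop yield.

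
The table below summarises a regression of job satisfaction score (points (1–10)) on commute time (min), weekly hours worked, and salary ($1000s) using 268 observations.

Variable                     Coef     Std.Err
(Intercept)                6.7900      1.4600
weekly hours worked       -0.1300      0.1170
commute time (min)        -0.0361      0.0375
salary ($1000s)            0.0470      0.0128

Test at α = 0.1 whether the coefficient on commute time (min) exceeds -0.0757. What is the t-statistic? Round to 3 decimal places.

Read off: b = -0.0361, SE = 0.0375 for commute time (min).
H₀: β₁ = -0.0757 vs H₁: β₁ > -0.0757.
t = (-0.0361 − (-0.0757)) / 0.0375 = 1.056.
df = n − k − 1 = 268 − 3 − 1 = 264.
One-sided p ≈ 0.1460, which is ≥ 0.1, so fail to reject H₀.
The data do not give significant evidence that the true slope on commute time (min) exceeds -0.0757 points (1–10) per unit, holding the other predictors fixed.

t = 1.056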